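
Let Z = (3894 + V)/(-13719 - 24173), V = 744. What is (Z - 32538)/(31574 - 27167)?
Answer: -15806853/2140898 ≈ -7.3833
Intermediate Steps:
Z = -2319/18946 (Z = (3894 + 744)/(-13719 - 24173) = 4638/(-37892) = 4638*(-1/37892) = -2319/18946 ≈ -0.12240)
(Z - 32538)/(31574 - 27167) = (-2319/18946 - 32538)/(31574 - 27167) = -616467267/18946/4407 = -616467267/18946*1/4407 = -15806853/2140898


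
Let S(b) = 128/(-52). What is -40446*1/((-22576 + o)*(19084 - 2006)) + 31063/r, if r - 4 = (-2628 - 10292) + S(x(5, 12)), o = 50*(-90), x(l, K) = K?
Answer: -1667149100891/693358175610 ≈ -2.4045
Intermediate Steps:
o = -4500
S(b) = -32/13 (S(b) = 128*(-1/52) = -32/13)
r = -167940/13 (r = 4 + ((-2628 - 10292) - 32/13) = 4 + (-12920 - 32/13) = 4 - 167992/13 = -167940/13 ≈ -12918.)
-40446*1/((-22576 + o)*(19084 - 2006)) + 31063/r = -40446*1/((-22576 - 4500)*(19084 - 2006)) + 31063/(-167940/13) = -40446/(17078*(-27076)) + 31063*(-13/167940) = -40446/(-462403928) - 403819/167940 = -40446*(-1/462403928) - 403819/167940 = 2889/33028852 - 403819/167940 = -1667149100891/693358175610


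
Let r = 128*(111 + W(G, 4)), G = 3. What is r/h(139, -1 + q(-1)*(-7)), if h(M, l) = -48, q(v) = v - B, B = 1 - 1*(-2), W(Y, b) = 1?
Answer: -896/3 ≈ -298.67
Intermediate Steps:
B = 3 (B = 1 + 2 = 3)
q(v) = -3 + v (q(v) = v - 1*3 = v - 3 = -3 + v)
r = 14336 (r = 128*(111 + 1) = 128*112 = 14336)
r/h(139, -1 + q(-1)*(-7)) = 14336/(-48) = 14336*(-1/48) = -896/3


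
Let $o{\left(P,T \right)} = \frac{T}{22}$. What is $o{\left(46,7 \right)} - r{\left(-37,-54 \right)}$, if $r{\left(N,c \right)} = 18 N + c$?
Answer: $\frac{15847}{22} \approx 720.32$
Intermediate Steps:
$o{\left(P,T \right)} = \frac{T}{22}$ ($o{\left(P,T \right)} = T \frac{1}{22} = \frac{T}{22}$)
$r{\left(N,c \right)} = c + 18 N$
$o{\left(46,7 \right)} - r{\left(-37,-54 \right)} = \frac{1}{22} \cdot 7 - \left(-54 + 18 \left(-37\right)\right) = \frac{7}{22} - \left(-54 - 666\right) = \frac{7}{22} - -720 = \frac{7}{22} + 720 = \frac{15847}{22}$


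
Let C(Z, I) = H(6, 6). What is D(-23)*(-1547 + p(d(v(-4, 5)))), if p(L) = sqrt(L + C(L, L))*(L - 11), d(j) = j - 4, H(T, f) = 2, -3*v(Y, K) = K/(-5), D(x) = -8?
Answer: 12376 + 352*I*sqrt(15)/9 ≈ 12376.0 + 151.48*I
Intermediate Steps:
v(Y, K) = K/15 (v(Y, K) = -K/(3*(-5)) = -K*(-1)/(3*5) = -(-1)*K/15 = K/15)
C(Z, I) = 2
d(j) = -4 + j
p(L) = sqrt(2 + L)*(-11 + L) (p(L) = sqrt(L + 2)*(L - 11) = sqrt(2 + L)*(-11 + L))
D(-23)*(-1547 + p(d(v(-4, 5)))) = -8*(-1547 + sqrt(2 + (-4 + (1/15)*5))*(-11 + (-4 + (1/15)*5))) = -8*(-1547 + sqrt(2 + (-4 + 1/3))*(-11 + (-4 + 1/3))) = -8*(-1547 + sqrt(2 - 11/3)*(-11 - 11/3)) = -8*(-1547 + sqrt(-5/3)*(-44/3)) = -8*(-1547 + (I*sqrt(15)/3)*(-44/3)) = -8*(-1547 - 44*I*sqrt(15)/9) = 12376 + 352*I*sqrt(15)/9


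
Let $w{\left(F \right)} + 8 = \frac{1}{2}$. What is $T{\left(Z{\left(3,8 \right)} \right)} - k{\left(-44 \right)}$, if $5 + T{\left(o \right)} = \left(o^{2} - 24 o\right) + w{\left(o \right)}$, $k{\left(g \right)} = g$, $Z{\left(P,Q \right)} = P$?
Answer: $- \frac{63}{2} \approx -31.5$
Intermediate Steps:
$w{\left(F \right)} = - \frac{15}{2}$ ($w{\left(F \right)} = -8 + \frac{1}{2} = - \frac{15}{2}$)
$T{\left(o \right)} = - \frac{25}{2} + o^{2} - 24 o$ ($T{\left(o \right)} = -5 - \left(\frac{15}{2} - o^{2} + 24 o\right) = - \frac{25}{2} + o^{2} - 24 o$)
$T{\left(Z{\left(3,8 \right)} \right)} - k{\left(-44 \right)} = \left(- \frac{25}{2} + 3^{2} - 72\right) - -44 = \left(- \frac{25}{2} + 9 - 72\right) + 44 = - \frac{151}{2} + 44 = - \frac{63}{2}$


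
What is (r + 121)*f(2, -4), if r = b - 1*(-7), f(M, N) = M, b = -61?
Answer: 134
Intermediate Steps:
r = -54 (r = -61 - 1*(-7) = -61 + 7 = -54)
(r + 121)*f(2, -4) = (-54 + 121)*2 = 67*2 = 134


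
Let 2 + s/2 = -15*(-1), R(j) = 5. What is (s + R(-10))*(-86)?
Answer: -2666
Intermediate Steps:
s = 26 (s = -4 + 2*(-15*(-1)) = -4 + 2*15 = -4 + 30 = 26)
(s + R(-10))*(-86) = (26 + 5)*(-86) = 31*(-86) = -2666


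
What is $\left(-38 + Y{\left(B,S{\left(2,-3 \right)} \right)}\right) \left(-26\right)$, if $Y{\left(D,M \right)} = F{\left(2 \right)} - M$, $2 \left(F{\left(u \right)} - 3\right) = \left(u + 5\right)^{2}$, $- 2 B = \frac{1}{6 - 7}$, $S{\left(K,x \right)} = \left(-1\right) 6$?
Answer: $117$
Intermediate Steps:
$S{\left(K,x \right)} = -6$
$B = \frac{1}{2}$ ($B = - \frac{1}{2 \left(6 - 7\right)} = - \frac{1}{2 \left(-1\right)} = \left(- \frac{1}{2}\right) \left(-1\right) = \frac{1}{2} \approx 0.5$)
$F{\left(u \right)} = 3 + \frac{\left(5 + u\right)^{2}}{2}$ ($F{\left(u \right)} = 3 + \frac{\left(u + 5\right)^{2}}{2} = 3 + \frac{\left(5 + u\right)^{2}}{2}$)
$Y{\left(D,M \right)} = \frac{55}{2} - M$ ($Y{\left(D,M \right)} = \left(3 + \frac{\left(5 + 2\right)^{2}}{2}\right) - M = \left(3 + \frac{7^{2}}{2}\right) - M = \left(3 + \frac{1}{2} \cdot 49\right) - M = \left(3 + \frac{49}{2}\right) - M = \frac{55}{2} - M$)
$\left(-38 + Y{\left(B,S{\left(2,-3 \right)} \right)}\right) \left(-26\right) = \left(-38 + \left(\frac{55}{2} - -6\right)\right) \left(-26\right) = \left(-38 + \left(\frac{55}{2} + 6\right)\right) \left(-26\right) = \left(-38 + \frac{67}{2}\right) \left(-26\right) = \left(- \frac{9}{2}\right) \left(-26\right) = 117$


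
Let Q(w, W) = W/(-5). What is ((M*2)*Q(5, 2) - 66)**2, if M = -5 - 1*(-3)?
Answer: 103684/25 ≈ 4147.4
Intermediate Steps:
M = -2 (M = -5 + 3 = -2)
Q(w, W) = -W/5
((M*2)*Q(5, 2) - 66)**2 = ((-2*2)*(-1/5*2) - 66)**2 = (-4*(-2/5) - 66)**2 = (8/5 - 66)**2 = (-322/5)**2 = 103684/25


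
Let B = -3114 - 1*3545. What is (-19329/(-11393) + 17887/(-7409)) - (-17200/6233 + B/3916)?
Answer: 248722625838829/66462367628756 ≈ 3.7423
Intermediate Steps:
B = -6659 (B = -3114 - 3545 = -6659)
(-19329/(-11393) + 17887/(-7409)) - (-17200/6233 + B/3916) = (-19329/(-11393) + 17887/(-7409)) - (-17200/6233 - 6659/3916) = (-19329*(-1/11393) + 17887*(-1/7409)) - (-17200*1/6233 - 6659*1/3916) = (19329/11393 - 577/239) - (-17200/6233 - 6659/3916) = -1954130/2722927 - 1*(-108860747/24408428) = -1954130/2722927 + 108860747/24408428 = 248722625838829/66462367628756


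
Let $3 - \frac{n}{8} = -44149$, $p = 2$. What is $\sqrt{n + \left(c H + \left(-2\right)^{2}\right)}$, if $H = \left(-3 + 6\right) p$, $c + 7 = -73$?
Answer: $2 \sqrt{88185} \approx 593.92$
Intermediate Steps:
$n = 353216$ ($n = 24 - -353192 = 24 + 353192 = 353216$)
$c = -80$ ($c = -7 - 73 = -80$)
$H = 6$ ($H = \left(-3 + 6\right) 2 = 3 \cdot 2 = 6$)
$\sqrt{n + \left(c H + \left(-2\right)^{2}\right)} = \sqrt{353216 + \left(\left(-80\right) 6 + \left(-2\right)^{2}\right)} = \sqrt{353216 + \left(-480 + 4\right)} = \sqrt{353216 - 476} = \sqrt{352740} = 2 \sqrt{88185}$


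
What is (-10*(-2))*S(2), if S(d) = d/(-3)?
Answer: -40/3 ≈ -13.333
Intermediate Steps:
S(d) = -d/3
(-10*(-2))*S(2) = (-10*(-2))*(-⅓*2) = 20*(-⅔) = -40/3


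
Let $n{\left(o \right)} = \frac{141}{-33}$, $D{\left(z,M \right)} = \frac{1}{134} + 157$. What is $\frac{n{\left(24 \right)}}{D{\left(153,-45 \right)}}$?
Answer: $- \frac{6298}{231429} \approx -0.027214$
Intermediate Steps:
$D{\left(z,M \right)} = \frac{21039}{134}$ ($D{\left(z,M \right)} = \frac{1}{134} + 157 = \frac{21039}{134}$)
$n{\left(o \right)} = - \frac{47}{11}$ ($n{\left(o \right)} = 141 \left(- \frac{1}{33}\right) = - \frac{47}{11}$)
$\frac{n{\left(24 \right)}}{D{\left(153,-45 \right)}} = - \frac{47}{11 \cdot \frac{21039}{134}} = \left(- \frac{47}{11}\right) \frac{134}{21039} = - \frac{6298}{231429}$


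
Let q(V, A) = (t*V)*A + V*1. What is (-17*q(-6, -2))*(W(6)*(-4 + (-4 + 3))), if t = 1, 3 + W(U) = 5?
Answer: 1020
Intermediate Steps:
W(U) = 2 (W(U) = -3 + 5 = 2)
q(V, A) = V + A*V (q(V, A) = (1*V)*A + V*1 = V*A + V = A*V + V = V + A*V)
(-17*q(-6, -2))*(W(6)*(-4 + (-4 + 3))) = (-(-102)*(1 - 2))*(2*(-4 + (-4 + 3))) = (-(-102)*(-1))*(2*(-4 - 1)) = (-17*6)*(2*(-5)) = -102*(-10) = 1020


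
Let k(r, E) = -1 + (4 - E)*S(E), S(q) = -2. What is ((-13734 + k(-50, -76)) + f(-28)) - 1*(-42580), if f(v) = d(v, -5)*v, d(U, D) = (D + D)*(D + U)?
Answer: 19445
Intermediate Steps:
d(U, D) = 2*D*(D + U) (d(U, D) = (2*D)*(D + U) = 2*D*(D + U))
k(r, E) = -9 + 2*E (k(r, E) = -1 + (4 - E)*(-2) = -1 + (-8 + 2*E) = -9 + 2*E)
f(v) = v*(50 - 10*v) (f(v) = (2*(-5)*(-5 + v))*v = (50 - 10*v)*v = v*(50 - 10*v))
((-13734 + k(-50, -76)) + f(-28)) - 1*(-42580) = ((-13734 + (-9 + 2*(-76))) + 10*(-28)*(5 - 1*(-28))) - 1*(-42580) = ((-13734 + (-9 - 152)) + 10*(-28)*(5 + 28)) + 42580 = ((-13734 - 161) + 10*(-28)*33) + 42580 = (-13895 - 9240) + 42580 = -23135 + 42580 = 19445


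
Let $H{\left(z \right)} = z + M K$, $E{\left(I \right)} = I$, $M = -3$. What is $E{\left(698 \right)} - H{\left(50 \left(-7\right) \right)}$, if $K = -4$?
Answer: $1036$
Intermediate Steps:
$H{\left(z \right)} = 12 + z$ ($H{\left(z \right)} = z - -12 = z + 12 = 12 + z$)
$E{\left(698 \right)} - H{\left(50 \left(-7\right) \right)} = 698 - \left(12 + 50 \left(-7\right)\right) = 698 - \left(12 - 350\right) = 698 - -338 = 698 + 338 = 1036$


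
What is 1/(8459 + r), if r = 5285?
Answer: 1/13744 ≈ 7.2759e-5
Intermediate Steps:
1/(8459 + r) = 1/(8459 + 5285) = 1/13744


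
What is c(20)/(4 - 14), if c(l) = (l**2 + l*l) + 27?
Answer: -827/10 ≈ -82.700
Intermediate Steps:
c(l) = 27 + 2*l**2 (c(l) = (l**2 + l**2) + 27 = 2*l**2 + 27 = 27 + 2*l**2)
c(20)/(4 - 14) = (27 + 2*20**2)/(4 - 14) = (27 + 2*400)/(-10) = (27 + 800)*(-1/10) = 827*(-1/10) = -827/10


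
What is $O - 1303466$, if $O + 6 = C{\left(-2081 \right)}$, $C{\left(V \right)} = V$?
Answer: $-1305553$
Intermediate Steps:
$O = -2087$ ($O = -6 - 2081 = -2087$)
$O - 1303466 = -2087 - 1303466 = -1305553$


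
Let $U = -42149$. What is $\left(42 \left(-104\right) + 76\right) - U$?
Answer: $37857$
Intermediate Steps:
$\left(42 \left(-104\right) + 76\right) - U = \left(42 \left(-104\right) + 76\right) - -42149 = \left(-4368 + 76\right) + 42149 = -4292 + 42149 = 37857$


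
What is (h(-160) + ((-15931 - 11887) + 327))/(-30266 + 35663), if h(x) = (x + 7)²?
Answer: -4082/5397 ≈ -0.75635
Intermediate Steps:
h(x) = (7 + x)²
(h(-160) + ((-15931 - 11887) + 327))/(-30266 + 35663) = ((7 - 160)² + ((-15931 - 11887) + 327))/(-30266 + 35663) = ((-153)² + (-27818 + 327))/5397 = (23409 - 27491)*(1/5397) = -4082*1/5397 = -4082/5397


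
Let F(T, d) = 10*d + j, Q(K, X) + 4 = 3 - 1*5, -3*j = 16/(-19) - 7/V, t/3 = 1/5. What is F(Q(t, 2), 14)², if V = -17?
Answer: 18441368401/938961 ≈ 19640.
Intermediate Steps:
t = ⅗ (t = 3/5 = 3*(⅕) = ⅗ ≈ 0.60000)
j = 139/969 (j = -(16/(-19) - 7/(-17))/3 = -(16*(-1/19) - 7*(-1/17))/3 = -(-16/19 + 7/17)/3 = -⅓*(-139/323) = 139/969 ≈ 0.14345)
Q(K, X) = -6 (Q(K, X) = -4 + (3 - 1*5) = -4 + (3 - 5) = -4 - 2 = -6)
F(T, d) = 139/969 + 10*d (F(T, d) = 10*d + 139/969 = 139/969 + 10*d)
F(Q(t, 2), 14)² = (139/969 + 10*14)² = (139/969 + 140)² = (135799/969)² = 18441368401/938961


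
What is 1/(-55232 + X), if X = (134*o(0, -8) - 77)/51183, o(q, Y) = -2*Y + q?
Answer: -17061/942312463 ≈ -1.8105e-5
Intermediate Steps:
o(q, Y) = q - 2*Y
X = 689/17061 (X = (134*(0 - 2*(-8)) - 77)/51183 = (134*(0 + 16) - 77)*(1/51183) = (134*16 - 77)*(1/51183) = (2144 - 77)*(1/51183) = 2067*(1/51183) = 689/17061 ≈ 0.040385)
1/(-55232 + X) = 1/(-55232 + 689/17061) = 1/(-942312463/17061) = -17061/942312463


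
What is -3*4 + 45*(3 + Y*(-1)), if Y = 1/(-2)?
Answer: 291/2 ≈ 145.50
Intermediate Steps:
Y = -½ (Y = 1*(-½) = -½ ≈ -0.50000)
-3*4 + 45*(3 + Y*(-1)) = -3*4 + 45*(3 - ½*(-1)) = -12 + 45*(3 + ½) = -12 + 45*(7/2) = -12 + 315/2 = 291/2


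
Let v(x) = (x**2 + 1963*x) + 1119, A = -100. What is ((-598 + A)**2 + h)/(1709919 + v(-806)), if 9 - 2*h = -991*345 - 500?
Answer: 329203/389248 ≈ 0.84574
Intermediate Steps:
h = 171202 (h = 9/2 - (-991*345 - 500)/2 = 9/2 - (-341895 - 500)/2 = 9/2 - 1/2*(-342395) = 9/2 + 342395/2 = 171202)
v(x) = 1119 + x**2 + 1963*x
((-598 + A)**2 + h)/(1709919 + v(-806)) = ((-598 - 100)**2 + 171202)/(1709919 + (1119 + (-806)**2 + 1963*(-806))) = ((-698)**2 + 171202)/(1709919 + (1119 + 649636 - 1582178)) = (487204 + 171202)/(1709919 - 931423) = 658406/778496 = 658406*(1/778496) = 329203/389248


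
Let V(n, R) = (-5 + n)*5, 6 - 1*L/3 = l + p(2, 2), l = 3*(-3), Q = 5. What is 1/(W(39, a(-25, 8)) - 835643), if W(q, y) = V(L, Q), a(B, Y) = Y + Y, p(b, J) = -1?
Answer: -1/835428 ≈ -1.1970e-6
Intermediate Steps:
l = -9
a(B, Y) = 2*Y
L = 48 (L = 18 - 3*(-9 - 1) = 18 - 3*(-10) = 18 + 30 = 48)
V(n, R) = -25 + 5*n
W(q, y) = 215 (W(q, y) = -25 + 5*48 = -25 + 240 = 215)
1/(W(39, a(-25, 8)) - 835643) = 1/(215 - 835643) = 1/(-835428) = -1/835428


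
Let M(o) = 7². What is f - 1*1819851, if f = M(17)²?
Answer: -1817450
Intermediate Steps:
M(o) = 49
f = 2401 (f = 49² = 2401)
f - 1*1819851 = 2401 - 1*1819851 = 2401 - 1819851 = -1817450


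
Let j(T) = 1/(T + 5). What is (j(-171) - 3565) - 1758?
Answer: -883619/166 ≈ -5323.0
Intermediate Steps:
j(T) = 1/(5 + T)
(j(-171) - 3565) - 1758 = (1/(5 - 171) - 3565) - 1758 = (1/(-166) - 3565) - 1758 = (-1/166 - 3565) - 1758 = -591791/166 - 1758 = -883619/166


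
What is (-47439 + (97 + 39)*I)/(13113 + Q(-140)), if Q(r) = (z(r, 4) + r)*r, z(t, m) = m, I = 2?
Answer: -47167/32153 ≈ -1.4670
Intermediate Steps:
Q(r) = r*(4 + r) (Q(r) = (4 + r)*r = r*(4 + r))
(-47439 + (97 + 39)*I)/(13113 + Q(-140)) = (-47439 + (97 + 39)*2)/(13113 - 140*(4 - 140)) = (-47439 + 136*2)/(13113 - 140*(-136)) = (-47439 + 272)/(13113 + 19040) = -47167/32153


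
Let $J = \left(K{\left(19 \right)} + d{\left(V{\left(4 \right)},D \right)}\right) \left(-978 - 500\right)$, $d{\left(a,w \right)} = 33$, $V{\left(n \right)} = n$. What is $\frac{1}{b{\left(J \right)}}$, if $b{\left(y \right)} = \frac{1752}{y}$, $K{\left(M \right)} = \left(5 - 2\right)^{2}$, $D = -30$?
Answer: $- \frac{5173}{146} \approx -35.432$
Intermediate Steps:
$K{\left(M \right)} = 9$ ($K{\left(M \right)} = 3^{2} = 9$)
$J = -62076$ ($J = \left(9 + 33\right) \left(-978 - 500\right) = 42 \left(-1478\right) = -62076$)
$\frac{1}{b{\left(J \right)}} = \frac{1}{1752 \frac{1}{-62076}} = \frac{1}{1752 \left(- \frac{1}{62076}\right)} = \frac{1}{- \frac{146}{5173}} = - \frac{5173}{146}$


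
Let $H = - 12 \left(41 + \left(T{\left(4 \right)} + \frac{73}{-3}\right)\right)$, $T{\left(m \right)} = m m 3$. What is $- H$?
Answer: $776$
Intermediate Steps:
$T{\left(m \right)} = 3 m^{2}$ ($T{\left(m \right)} = m^{2} \cdot 3 = 3 m^{2}$)
$H = -776$ ($H = - 12 \left(41 + \left(3 \cdot 4^{2} + \frac{73}{-3}\right)\right) = - 12 \left(41 + \left(3 \cdot 16 + 73 \left(- \frac{1}{3}\right)\right)\right) = - 12 \left(41 + \left(48 - \frac{73}{3}\right)\right) = - 12 \left(41 + \frac{71}{3}\right) = \left(-12\right) \frac{194}{3} = -776$)
$- H = \left(-1\right) \left(-776\right) = 776$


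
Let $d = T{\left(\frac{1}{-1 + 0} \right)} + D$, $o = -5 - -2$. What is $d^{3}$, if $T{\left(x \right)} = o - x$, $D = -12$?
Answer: $-2744$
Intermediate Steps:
$o = -3$ ($o = -5 + 2 = -3$)
$T{\left(x \right)} = -3 - x$
$d = -14$ ($d = \left(-3 - \frac{1}{-1 + 0}\right) - 12 = \left(-3 - \frac{1}{-1}\right) - 12 = \left(-3 - -1\right) - 12 = \left(-3 + 1\right) - 12 = -2 - 12 = -14$)
$d^{3} = \left(-14\right)^{3} = -2744$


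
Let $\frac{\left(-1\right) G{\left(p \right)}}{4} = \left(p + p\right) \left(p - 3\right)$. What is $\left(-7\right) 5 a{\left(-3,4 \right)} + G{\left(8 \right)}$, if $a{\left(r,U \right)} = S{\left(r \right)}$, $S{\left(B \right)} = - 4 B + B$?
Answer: $-635$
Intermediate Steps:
$S{\left(B \right)} = - 3 B$
$G{\left(p \right)} = - 8 p \left(-3 + p\right)$ ($G{\left(p \right)} = - 4 \left(p + p\right) \left(p - 3\right) = - 4 \cdot 2 p \left(-3 + p\right) = - 8 p \left(-3 + p\right)$)
$a{\left(r,U \right)} = - 3 r$
$\left(-7\right) 5 a{\left(-3,4 \right)} + G{\left(8 \right)} = \left(-7\right) 5 \left(\left(-3\right) \left(-3\right)\right) + 8 \cdot 8 \left(3 - 8\right) = \left(-35\right) 9 + 8 \cdot 8 \left(3 - 8\right) = -315 + 8 \cdot 8 \left(-5\right) = -315 - 320 = -635$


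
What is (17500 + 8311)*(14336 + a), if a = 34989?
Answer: 1273127575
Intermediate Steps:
(17500 + 8311)*(14336 + a) = (17500 + 8311)*(14336 + 34989) = 25811*49325 = 1273127575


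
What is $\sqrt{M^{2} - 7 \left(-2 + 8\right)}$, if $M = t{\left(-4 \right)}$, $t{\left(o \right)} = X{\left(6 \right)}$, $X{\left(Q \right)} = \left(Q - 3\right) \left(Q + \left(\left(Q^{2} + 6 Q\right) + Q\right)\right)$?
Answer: $\sqrt{63462} \approx 251.92$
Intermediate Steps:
$X{\left(Q \right)} = \left(-3 + Q\right) \left(Q^{2} + 8 Q\right)$ ($X{\left(Q \right)} = \left(-3 + Q\right) \left(Q + \left(Q^{2} + 7 Q\right)\right) = \left(-3 + Q\right) \left(Q^{2} + 8 Q\right)$)
$t{\left(o \right)} = 252$ ($t{\left(o \right)} = 6 \left(-24 + 6^{2} + 5 \cdot 6\right) = 6 \left(-24 + 36 + 30\right) = 6 \cdot 42 = 252$)
$M = 252$
$\sqrt{M^{2} - 7 \left(-2 + 8\right)} = \sqrt{252^{2} - 7 \left(-2 + 8\right)} = \sqrt{63504 - 42} = \sqrt{63462}$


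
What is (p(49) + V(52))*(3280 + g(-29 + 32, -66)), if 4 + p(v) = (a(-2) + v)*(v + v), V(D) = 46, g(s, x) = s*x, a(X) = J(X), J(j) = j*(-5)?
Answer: 17949568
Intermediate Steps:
J(j) = -5*j
a(X) = -5*X
p(v) = -4 + 2*v*(10 + v) (p(v) = -4 + (-5*(-2) + v)*(v + v) = -4 + (10 + v)*(2*v) = -4 + 2*v*(10 + v))
(p(49) + V(52))*(3280 + g(-29 + 32, -66)) = ((-4 + 2*49**2 + 20*49) + 46)*(3280 + (-29 + 32)*(-66)) = ((-4 + 2*2401 + 980) + 46)*(3280 + 3*(-66)) = ((-4 + 4802 + 980) + 46)*(3280 - 198) = (5778 + 46)*3082 = 5824*3082 = 17949568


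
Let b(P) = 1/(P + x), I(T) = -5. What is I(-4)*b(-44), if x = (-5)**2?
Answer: 5/19 ≈ 0.26316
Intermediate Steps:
x = 25
b(P) = 1/(25 + P) (b(P) = 1/(P + 25) = 1/(25 + P))
I(-4)*b(-44) = -5/(25 - 44) = -5/(-19) = -5*(-1/19) = 5/19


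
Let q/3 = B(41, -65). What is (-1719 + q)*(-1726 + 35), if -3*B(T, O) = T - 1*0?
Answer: 2976160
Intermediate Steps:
B(T, O) = -T/3 (B(T, O) = -(T - 1*0)/3 = -(T + 0)/3 = -T/3)
q = -41 (q = 3*(-⅓*41) = 3*(-41/3) = -41)
(-1719 + q)*(-1726 + 35) = (-1719 - 41)*(-1726 + 35) = -1760*(-1691) = 2976160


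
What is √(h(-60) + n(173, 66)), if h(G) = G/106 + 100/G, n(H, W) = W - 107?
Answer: I*√1092966/159 ≈ 6.5752*I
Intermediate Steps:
n(H, W) = -107 + W
h(G) = 100/G + G/106 (h(G) = G*(1/106) + 100/G = G/106 + 100/G = 100/G + G/106)
√(h(-60) + n(173, 66)) = √((100/(-60) + (1/106)*(-60)) + (-107 + 66)) = √((100*(-1/60) - 30/53) - 41) = √((-5/3 - 30/53) - 41) = √(-355/159 - 41) = √(-6874/159) = I*√1092966/159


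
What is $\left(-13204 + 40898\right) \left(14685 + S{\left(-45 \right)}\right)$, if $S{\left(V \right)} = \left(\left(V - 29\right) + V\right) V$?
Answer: $554987760$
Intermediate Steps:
$S{\left(V \right)} = V \left(-29 + 2 V\right)$ ($S{\left(V \right)} = \left(\left(-29 + V\right) + V\right) V = \left(-29 + 2 V\right) V = V \left(-29 + 2 V\right)$)
$\left(-13204 + 40898\right) \left(14685 + S{\left(-45 \right)}\right) = \left(-13204 + 40898\right) \left(14685 - 45 \left(-29 + 2 \left(-45\right)\right)\right) = 27694 \left(14685 - 45 \left(-29 - 90\right)\right) = 27694 \left(14685 - -5355\right) = 27694 \left(14685 + 5355\right) = 27694 \cdot 20040 = 554987760$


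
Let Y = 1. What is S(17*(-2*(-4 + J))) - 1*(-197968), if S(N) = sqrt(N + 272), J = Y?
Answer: 197968 + sqrt(374) ≈ 1.9799e+5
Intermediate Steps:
J = 1
S(N) = sqrt(272 + N)
S(17*(-2*(-4 + J))) - 1*(-197968) = sqrt(272 + 17*(-2*(-4 + 1))) - 1*(-197968) = sqrt(272 + 17*(-2*(-3))) + 197968 = sqrt(272 + 17*6) + 197968 = sqrt(272 + 102) + 197968 = sqrt(374) + 197968 = 197968 + sqrt(374)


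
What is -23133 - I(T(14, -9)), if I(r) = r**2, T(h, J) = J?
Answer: -23214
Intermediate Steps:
-23133 - I(T(14, -9)) = -23133 - 1*(-9)**2 = -23133 - 1*81 = -23133 - 81 = -23214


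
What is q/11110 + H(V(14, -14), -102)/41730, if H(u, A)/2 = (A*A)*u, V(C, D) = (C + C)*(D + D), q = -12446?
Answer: -605873485/1545401 ≈ -392.05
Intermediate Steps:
V(C, D) = 4*C*D (V(C, D) = (2*C)*(2*D) = 4*C*D)
H(u, A) = 2*u*A² (H(u, A) = 2*((A*A)*u) = 2*(A²*u) = 2*(u*A²) = 2*u*A²)
q/11110 + H(V(14, -14), -102)/41730 = -12446/11110 + (2*(4*14*(-14))*(-102)²)/41730 = -12446*1/11110 + (2*(-784)*10404)*(1/41730) = -6223/5555 - 16313472*1/41730 = -6223/5555 - 2718912/6955 = -605873485/1545401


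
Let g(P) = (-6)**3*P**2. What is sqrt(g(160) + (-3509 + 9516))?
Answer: I*sqrt(5523593) ≈ 2350.2*I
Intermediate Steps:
g(P) = -216*P**2
sqrt(g(160) + (-3509 + 9516)) = sqrt(-216*160**2 + (-3509 + 9516)) = sqrt(-216*25600 + 6007) = sqrt(-5529600 + 6007) = sqrt(-5523593) = I*sqrt(5523593)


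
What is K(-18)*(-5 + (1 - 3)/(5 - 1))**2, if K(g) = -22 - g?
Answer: -121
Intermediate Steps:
K(-18)*(-5 + (1 - 3)/(5 - 1))**2 = (-22 - 1*(-18))*(-5 + (1 - 3)/(5 - 1))**2 = (-22 + 18)*(-5 - 2/4)**2 = -4*(-5 - 2*1/4)**2 = -4*(-5 - 1/2)**2 = -4*(-11/2)**2 = -4*121/4 = -121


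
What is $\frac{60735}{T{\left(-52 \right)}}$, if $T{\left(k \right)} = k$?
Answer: $- \frac{60735}{52} \approx -1168.0$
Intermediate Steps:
$\frac{60735}{T{\left(-52 \right)}} = \frac{60735}{-52} = 60735 \left(- \frac{1}{52}\right) = - \frac{60735}{52}$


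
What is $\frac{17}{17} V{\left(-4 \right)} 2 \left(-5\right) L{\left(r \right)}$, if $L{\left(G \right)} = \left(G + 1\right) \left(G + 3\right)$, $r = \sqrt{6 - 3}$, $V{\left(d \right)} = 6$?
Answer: $-360 - 240 \sqrt{3} \approx -775.69$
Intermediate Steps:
$r = \sqrt{3} \approx 1.732$
$L{\left(G \right)} = \left(1 + G\right) \left(3 + G\right)$
$\frac{17}{17} V{\left(-4 \right)} 2 \left(-5\right) L{\left(r \right)} = \frac{17}{17} \cdot 6 \cdot 2 \left(-5\right) \left(3 + \left(\sqrt{3}\right)^{2} + 4 \sqrt{3}\right) = 17 \cdot \frac{1}{17} \cdot 12 \left(-5\right) \left(3 + 3 + 4 \sqrt{3}\right) = 1 \left(-60\right) \left(6 + 4 \sqrt{3}\right) = - 60 \left(6 + 4 \sqrt{3}\right) = -360 - 240 \sqrt{3}$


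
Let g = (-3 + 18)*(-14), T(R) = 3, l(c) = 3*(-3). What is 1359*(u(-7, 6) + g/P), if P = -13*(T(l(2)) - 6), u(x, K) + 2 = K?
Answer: -24462/13 ≈ -1881.7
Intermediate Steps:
l(c) = -9
u(x, K) = -2 + K
P = 39 (P = -13*(3 - 6) = -13*(-3) = 39)
g = -210 (g = 15*(-14) = -210)
1359*(u(-7, 6) + g/P) = 1359*((-2 + 6) - 210/39) = 1359*(4 - 210*1/39) = 1359*(4 - 70/13) = 1359*(-18/13) = -24462/13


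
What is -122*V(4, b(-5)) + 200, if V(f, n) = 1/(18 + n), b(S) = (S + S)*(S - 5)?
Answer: 11739/59 ≈ 198.97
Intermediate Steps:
b(S) = 2*S*(-5 + S) (b(S) = (2*S)*(-5 + S) = 2*S*(-5 + S))
-122*V(4, b(-5)) + 200 = -122/(18 + 2*(-5)*(-5 - 5)) + 200 = -122/(18 + 2*(-5)*(-10)) + 200 = -122/(18 + 100) + 200 = -122/118 + 200 = -122*1/118 + 200 = -61/59 + 200 = 11739/59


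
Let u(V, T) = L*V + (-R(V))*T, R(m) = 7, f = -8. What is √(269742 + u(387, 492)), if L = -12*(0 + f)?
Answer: 85*√42 ≈ 550.86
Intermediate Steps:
L = 96 (L = -12*(0 - 8) = -12*(-8) = 96)
u(V, T) = -7*T + 96*V (u(V, T) = 96*V + (-1*7)*T = 96*V - 7*T = -7*T + 96*V)
√(269742 + u(387, 492)) = √(269742 + (-7*492 + 96*387)) = √(269742 + (-3444 + 37152)) = √(269742 + 33708) = √303450 = 85*√42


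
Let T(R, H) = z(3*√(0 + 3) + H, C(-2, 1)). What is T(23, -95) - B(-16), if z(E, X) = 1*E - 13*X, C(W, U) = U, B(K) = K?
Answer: -92 + 3*√3 ≈ -86.804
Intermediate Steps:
z(E, X) = E - 13*X
T(R, H) = -13 + H + 3*√3 (T(R, H) = (3*√(0 + 3) + H) - 13*1 = (3*√3 + H) - 13 = (H + 3*√3) - 13 = -13 + H + 3*√3)
T(23, -95) - B(-16) = (-13 - 95 + 3*√3) - 1*(-16) = (-108 + 3*√3) + 16 = -92 + 3*√3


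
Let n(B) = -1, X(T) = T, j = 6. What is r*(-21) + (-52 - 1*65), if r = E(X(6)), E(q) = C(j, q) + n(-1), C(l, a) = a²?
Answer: -852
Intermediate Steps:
E(q) = -1 + q² (E(q) = q² - 1 = -1 + q²)
r = 35 (r = -1 + 6² = -1 + 36 = 35)
r*(-21) + (-52 - 1*65) = 35*(-21) + (-52 - 1*65) = -735 + (-52 - 65) = -735 - 117 = -852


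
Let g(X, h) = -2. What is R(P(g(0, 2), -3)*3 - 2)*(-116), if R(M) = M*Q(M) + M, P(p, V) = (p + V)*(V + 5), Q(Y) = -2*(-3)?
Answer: 25984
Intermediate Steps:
Q(Y) = 6 (Q(Y) = -1*(-6) = 6)
P(p, V) = (5 + V)*(V + p) (P(p, V) = (V + p)*(5 + V) = (5 + V)*(V + p))
R(M) = 7*M (R(M) = M*6 + M = 6*M + M = 7*M)
R(P(g(0, 2), -3)*3 - 2)*(-116) = (7*(((-3)**2 + 5*(-3) + 5*(-2) - 3*(-2))*3 - 2))*(-116) = (7*((9 - 15 - 10 + 6)*3 - 2))*(-116) = (7*(-10*3 - 2))*(-116) = (7*(-30 - 2))*(-116) = (7*(-32))*(-116) = -224*(-116) = 25984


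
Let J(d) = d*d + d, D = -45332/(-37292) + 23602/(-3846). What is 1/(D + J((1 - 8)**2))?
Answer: 17928129/43835688686 ≈ 0.00040898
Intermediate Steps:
D = -88227364/17928129 (D = -45332*(-1/37292) + 23602*(-1/3846) = 11333/9323 - 11801/1923 = -88227364/17928129 ≈ -4.9212)
J(d) = d + d**2 (J(d) = d**2 + d = d + d**2)
1/(D + J((1 - 8)**2)) = 1/(-88227364/17928129 + (1 - 8)**2*(1 + (1 - 8)**2)) = 1/(-88227364/17928129 + (-7)**2*(1 + (-7)**2)) = 1/(-88227364/17928129 + 49*(1 + 49)) = 1/(-88227364/17928129 + 49*50) = 1/(-88227364/17928129 + 2450) = 1/(43835688686/17928129) = 17928129/43835688686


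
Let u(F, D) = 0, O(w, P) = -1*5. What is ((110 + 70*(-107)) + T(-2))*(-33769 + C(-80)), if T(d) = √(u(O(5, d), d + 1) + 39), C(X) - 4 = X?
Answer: 249776100 - 33845*√39 ≈ 2.4956e+8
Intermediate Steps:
O(w, P) = -5
C(X) = 4 + X
T(d) = √39 (T(d) = √(0 + 39) = √39)
((110 + 70*(-107)) + T(-2))*(-33769 + C(-80)) = ((110 + 70*(-107)) + √39)*(-33769 + (4 - 80)) = ((110 - 7490) + √39)*(-33769 - 76) = (-7380 + √39)*(-33845) = 249776100 - 33845*√39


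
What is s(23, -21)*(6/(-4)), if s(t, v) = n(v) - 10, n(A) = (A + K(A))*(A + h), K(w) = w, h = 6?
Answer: -930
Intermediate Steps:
n(A) = 2*A*(6 + A) (n(A) = (A + A)*(A + 6) = (2*A)*(6 + A) = 2*A*(6 + A))
s(t, v) = -10 + 2*v*(6 + v) (s(t, v) = 2*v*(6 + v) - 10 = -10 + 2*v*(6 + v))
s(23, -21)*(6/(-4)) = (-10 + 2*(-21)² + 12*(-21))*(6/(-4)) = (-10 + 2*441 - 252)*(6*(-¼)) = (-10 + 882 - 252)*(-3/2) = 620*(-3/2) = -930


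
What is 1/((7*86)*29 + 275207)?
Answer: 1/292665 ≈ 3.4169e-6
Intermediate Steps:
1/((7*86)*29 + 275207) = 1/(602*29 + 275207) = 1/(17458 + 275207) = 1/292665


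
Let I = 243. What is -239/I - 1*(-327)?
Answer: 79222/243 ≈ 326.02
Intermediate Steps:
-239/I - 1*(-327) = -239/243 - 1*(-327) = -239*1/243 + 327 = -239/243 + 327 = 79222/243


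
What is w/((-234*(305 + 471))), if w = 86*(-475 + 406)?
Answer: 989/30264 ≈ 0.032679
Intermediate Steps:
w = -5934 (w = 86*(-69) = -5934)
w/((-234*(305 + 471))) = -5934*(-1/(234*(305 + 471))) = -5934/((-234*776)) = -5934/(-181584) = -5934*(-1/181584) = 989/30264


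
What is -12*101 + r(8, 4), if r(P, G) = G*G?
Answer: -1196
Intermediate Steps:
r(P, G) = G²
-12*101 + r(8, 4) = -12*101 + 4² = -1212 + 16 = -1196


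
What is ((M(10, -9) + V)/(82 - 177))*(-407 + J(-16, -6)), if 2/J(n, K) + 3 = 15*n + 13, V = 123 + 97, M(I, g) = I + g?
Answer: 10344126/10925 ≈ 946.83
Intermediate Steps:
V = 220
J(n, K) = 2/(10 + 15*n) (J(n, K) = 2/(-3 + (15*n + 13)) = 2/(-3 + (13 + 15*n)) = 2/(10 + 15*n))
((M(10, -9) + V)/(82 - 177))*(-407 + J(-16, -6)) = (((10 - 9) + 220)/(82 - 177))*(-407 + 2/(5*(2 + 3*(-16)))) = ((1 + 220)/(-95))*(-407 + 2/(5*(2 - 48))) = (221*(-1/95))*(-407 + (⅖)/(-46)) = -221*(-407 + (⅖)*(-1/46))/95 = -221*(-407 - 1/115)/95 = -221/95*(-46806/115) = 10344126/10925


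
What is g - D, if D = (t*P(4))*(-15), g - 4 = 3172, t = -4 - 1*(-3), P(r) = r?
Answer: 3116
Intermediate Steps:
t = -1 (t = -4 + 3 = -1)
g = 3176 (g = 4 + 3172 = 3176)
D = 60 (D = -1*4*(-15) = -4*(-15) = 60)
g - D = 3176 - 1*60 = 3176 - 60 = 3116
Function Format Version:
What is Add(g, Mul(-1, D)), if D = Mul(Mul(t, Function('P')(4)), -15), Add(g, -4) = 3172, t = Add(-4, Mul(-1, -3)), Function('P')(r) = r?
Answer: 3116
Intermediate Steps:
t = -1 (t = Add(-4, 3) = -1)
g = 3176 (g = Add(4, 3172) = 3176)
D = 60 (D = Mul(Mul(-1, 4), -15) = Mul(-4, -15) = 60)
Add(g, Mul(-1, D)) = Add(3176, Mul(-1, 60)) = Add(3176, -60) = 3116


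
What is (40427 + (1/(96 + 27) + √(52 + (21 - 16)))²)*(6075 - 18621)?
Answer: -20824402858/41 - 204*√57 ≈ -5.0791e+8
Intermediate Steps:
(40427 + (1/(96 + 27) + √(52 + (21 - 16)))²)*(6075 - 18621) = (40427 + (1/123 + √(52 + 5))²)*(-12546) = (40427 + (1/123 + √57)²)*(-12546) = -507197142 - 12546*(1/123 + √57)²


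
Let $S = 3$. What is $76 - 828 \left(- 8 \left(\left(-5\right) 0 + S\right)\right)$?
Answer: $19948$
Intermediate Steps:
$76 - 828 \left(- 8 \left(\left(-5\right) 0 + S\right)\right) = 76 - 828 \left(- 8 \left(\left(-5\right) 0 + 3\right)\right) = 76 - 828 \left(- 8 \left(0 + 3\right)\right) = 76 - 828 \left(\left(-8\right) 3\right) = 76 - -19872 = 76 + 19872 = 19948$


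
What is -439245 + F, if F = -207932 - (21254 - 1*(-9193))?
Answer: -677624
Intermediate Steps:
F = -238379 (F = -207932 - (21254 + 9193) = -207932 - 1*30447 = -207932 - 30447 = -238379)
-439245 + F = -439245 - 238379 = -677624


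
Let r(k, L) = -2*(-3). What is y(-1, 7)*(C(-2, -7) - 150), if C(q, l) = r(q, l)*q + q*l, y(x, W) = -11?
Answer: 1628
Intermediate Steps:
r(k, L) = 6
C(q, l) = 6*q + l*q (C(q, l) = 6*q + q*l = 6*q + l*q)
y(-1, 7)*(C(-2, -7) - 150) = -11*(-2*(6 - 7) - 150) = -11*(-2*(-1) - 150) = -11*(2 - 150) = -11*(-148) = 1628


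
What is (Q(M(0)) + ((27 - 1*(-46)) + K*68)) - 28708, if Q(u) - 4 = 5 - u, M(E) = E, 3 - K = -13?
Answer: -27538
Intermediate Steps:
K = 16 (K = 3 - 1*(-13) = 3 + 13 = 16)
Q(u) = 9 - u (Q(u) = 4 + (5 - u) = 9 - u)
(Q(M(0)) + ((27 - 1*(-46)) + K*68)) - 28708 = ((9 - 1*0) + ((27 - 1*(-46)) + 16*68)) - 28708 = ((9 + 0) + ((27 + 46) + 1088)) - 28708 = (9 + (73 + 1088)) - 28708 = (9 + 1161) - 28708 = 1170 - 28708 = -27538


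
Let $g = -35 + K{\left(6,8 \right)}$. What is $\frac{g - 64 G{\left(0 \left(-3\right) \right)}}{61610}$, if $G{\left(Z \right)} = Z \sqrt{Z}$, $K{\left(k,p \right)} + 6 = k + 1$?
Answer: $- \frac{17}{30805} \approx -0.00055186$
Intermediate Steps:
$K{\left(k,p \right)} = -5 + k$ ($K{\left(k,p \right)} = -6 + \left(k + 1\right) = -6 + \left(1 + k\right) = -5 + k$)
$g = -34$ ($g = -35 + \left(-5 + 6\right) = -35 + 1 = -34$)
$G{\left(Z \right)} = Z^{\frac{3}{2}}$
$\frac{g - 64 G{\left(0 \left(-3\right) \right)}}{61610} = \frac{-34 - 64 \left(0 \left(-3\right)\right)^{\frac{3}{2}}}{61610} = \left(-34 - 64 \cdot 0^{\frac{3}{2}}\right) \frac{1}{61610} = \left(-34 - 0\right) \frac{1}{61610} = \left(-34 + 0\right) \frac{1}{61610} = \left(-34\right) \frac{1}{61610} = - \frac{17}{30805}$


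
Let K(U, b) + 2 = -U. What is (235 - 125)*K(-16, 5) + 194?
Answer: 1734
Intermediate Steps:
K(U, b) = -2 - U
(235 - 125)*K(-16, 5) + 194 = (235 - 125)*(-2 - 1*(-16)) + 194 = 110*(-2 + 16) + 194 = 110*14 + 194 = 1540 + 194 = 1734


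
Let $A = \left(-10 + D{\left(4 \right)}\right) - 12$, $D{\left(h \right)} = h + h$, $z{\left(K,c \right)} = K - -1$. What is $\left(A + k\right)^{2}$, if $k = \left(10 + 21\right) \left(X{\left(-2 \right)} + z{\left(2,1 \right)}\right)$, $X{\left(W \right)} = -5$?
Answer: $5776$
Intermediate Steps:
$z{\left(K,c \right)} = 1 + K$ ($z{\left(K,c \right)} = K + 1 = 1 + K$)
$D{\left(h \right)} = 2 h$
$k = -62$ ($k = \left(10 + 21\right) \left(-5 + \left(1 + 2\right)\right) = 31 \left(-5 + 3\right) = 31 \left(-2\right) = -62$)
$A = -14$ ($A = \left(-10 + 2 \cdot 4\right) - 12 = \left(-10 + 8\right) - 12 = -2 - 12 = -14$)
$\left(A + k\right)^{2} = \left(-14 - 62\right)^{2} = \left(-76\right)^{2} = 5776$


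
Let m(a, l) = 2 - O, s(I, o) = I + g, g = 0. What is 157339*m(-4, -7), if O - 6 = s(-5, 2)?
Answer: 157339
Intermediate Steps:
s(I, o) = I (s(I, o) = I + 0 = I)
O = 1 (O = 6 - 5 = 1)
m(a, l) = 1 (m(a, l) = 2 - 1*1 = 2 - 1 = 1)
157339*m(-4, -7) = 157339*1 = 157339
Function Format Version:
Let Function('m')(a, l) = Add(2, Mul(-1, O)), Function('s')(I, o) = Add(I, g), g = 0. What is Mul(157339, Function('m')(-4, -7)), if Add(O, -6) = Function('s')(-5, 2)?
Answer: 157339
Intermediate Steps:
Function('s')(I, o) = I (Function('s')(I, o) = Add(I, 0) = I)
O = 1 (O = Add(6, -5) = 1)
Function('m')(a, l) = 1 (Function('m')(a, l) = Add(2, Mul(-1, 1)) = Add(2, -1) = 1)
Mul(157339, Function('m')(-4, -7)) = Mul(157339, 1) = 157339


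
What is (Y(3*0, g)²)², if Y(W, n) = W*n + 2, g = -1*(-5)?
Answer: 16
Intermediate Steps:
g = 5
Y(W, n) = 2 + W*n
(Y(3*0, g)²)² = ((2 + (3*0)*5)²)² = ((2 + 0*5)²)² = ((2 + 0)²)² = (2²)² = 4² = 16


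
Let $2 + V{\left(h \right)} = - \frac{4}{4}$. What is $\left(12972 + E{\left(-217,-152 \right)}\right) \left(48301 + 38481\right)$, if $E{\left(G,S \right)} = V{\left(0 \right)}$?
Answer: $1125475758$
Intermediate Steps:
$V{\left(h \right)} = -3$ ($V{\left(h \right)} = -2 - \frac{4}{4} = -2 - 1 = -3$)
$E{\left(G,S \right)} = -3$
$\left(12972 + E{\left(-217,-152 \right)}\right) \left(48301 + 38481\right) = \left(12972 - 3\right) \left(48301 + 38481\right) = 12969 \cdot 86782 = 1125475758$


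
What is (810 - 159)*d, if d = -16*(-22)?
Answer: 229152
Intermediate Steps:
d = 352
(810 - 159)*d = (810 - 159)*352 = 651*352 = 229152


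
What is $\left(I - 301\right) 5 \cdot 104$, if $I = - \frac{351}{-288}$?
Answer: $- \frac{623545}{4} \approx -1.5589 \cdot 10^{5}$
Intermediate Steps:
$I = \frac{39}{32}$ ($I = \left(-351\right) \left(- \frac{1}{288}\right) = \frac{39}{32} \approx 1.2188$)
$\left(I - 301\right) 5 \cdot 104 = \left(\frac{39}{32} - 301\right) 5 \cdot 104 = \left(- \frac{9593}{32}\right) 520 = - \frac{623545}{4}$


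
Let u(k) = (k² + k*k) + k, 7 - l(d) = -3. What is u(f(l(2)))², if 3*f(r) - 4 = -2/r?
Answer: 1014049/50625 ≈ 20.031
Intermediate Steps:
l(d) = 10 (l(d) = 7 - 1*(-3) = 7 + 3 = 10)
f(r) = 4/3 - 2/(3*r) (f(r) = 4/3 + (-2/r)/3 = 4/3 - 2/(3*r))
u(k) = k + 2*k² (u(k) = (k² + k²) + k = 2*k² + k = k + 2*k²)
u(f(l(2)))² = (((⅔)*(-1 + 2*10)/10)*(1 + 2*((⅔)*(-1 + 2*10)/10)))² = (((⅔)*(⅒)*(-1 + 20))*(1 + 2*((⅔)*(⅒)*(-1 + 20))))² = (((⅔)*(⅒)*19)*(1 + 2*((⅔)*(⅒)*19)))² = (19*(1 + 2*(19/15))/15)² = (19*(1 + 38/15)/15)² = ((19/15)*(53/15))² = (1007/225)² = 1014049/50625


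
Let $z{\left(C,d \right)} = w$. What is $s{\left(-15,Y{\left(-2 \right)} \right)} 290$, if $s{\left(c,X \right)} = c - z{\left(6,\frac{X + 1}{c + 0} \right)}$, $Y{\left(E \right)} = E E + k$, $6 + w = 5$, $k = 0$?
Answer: $-4060$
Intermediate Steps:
$w = -1$ ($w = -6 + 5 = -1$)
$z{\left(C,d \right)} = -1$
$Y{\left(E \right)} = E^{2}$ ($Y{\left(E \right)} = E E + 0 = E^{2} + 0 = E^{2}$)
$s{\left(c,X \right)} = 1 + c$ ($s{\left(c,X \right)} = c - -1 = c + 1 = 1 + c$)
$s{\left(-15,Y{\left(-2 \right)} \right)} 290 = \left(1 - 15\right) 290 = \left(-14\right) 290 = -4060$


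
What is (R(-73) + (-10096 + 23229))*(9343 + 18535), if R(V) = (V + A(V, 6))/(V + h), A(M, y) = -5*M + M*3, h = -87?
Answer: 29288724373/80 ≈ 3.6611e+8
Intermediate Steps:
A(M, y) = -2*M (A(M, y) = -5*M + 3*M = -2*M)
R(V) = -V/(-87 + V) (R(V) = (V - 2*V)/(V - 87) = (-V)/(-87 + V) = -V/(-87 + V))
(R(-73) + (-10096 + 23229))*(9343 + 18535) = (-1*(-73)/(-87 - 73) + (-10096 + 23229))*(9343 + 18535) = (-1*(-73)/(-160) + 13133)*27878 = (-1*(-73)*(-1/160) + 13133)*27878 = (-73/160 + 13133)*27878 = (2101207/160)*27878 = 29288724373/80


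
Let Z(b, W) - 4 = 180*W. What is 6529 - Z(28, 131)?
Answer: -17055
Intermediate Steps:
Z(b, W) = 4 + 180*W
6529 - Z(28, 131) = 6529 - (4 + 180*131) = 6529 - (4 + 23580) = 6529 - 1*23584 = 6529 - 23584 = -17055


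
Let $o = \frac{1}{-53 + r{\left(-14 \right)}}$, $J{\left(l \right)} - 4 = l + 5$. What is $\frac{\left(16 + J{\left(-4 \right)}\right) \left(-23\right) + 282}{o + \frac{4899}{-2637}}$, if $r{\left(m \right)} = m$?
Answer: $\frac{11837493}{110290} \approx 107.33$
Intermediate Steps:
$J{\left(l \right)} = 9 + l$ ($J{\left(l \right)} = 4 + \left(l + 5\right) = 4 + \left(5 + l\right) = 9 + l$)
$o = - \frac{1}{67}$ ($o = \frac{1}{-53 - 14} = \frac{1}{-67} = - \frac{1}{67} \approx -0.014925$)
$\frac{\left(16 + J{\left(-4 \right)}\right) \left(-23\right) + 282}{o + \frac{4899}{-2637}} = \frac{\left(16 + \left(9 - 4\right)\right) \left(-23\right) + 282}{- \frac{1}{67} + \frac{4899}{-2637}} = \frac{\left(16 + 5\right) \left(-23\right) + 282}{- \frac{1}{67} + 4899 \left(- \frac{1}{2637}\right)} = \frac{21 \left(-23\right) + 282}{- \frac{1}{67} - \frac{1633}{879}} = \frac{-483 + 282}{- \frac{110290}{58893}} = \left(-201\right) \left(- \frac{58893}{110290}\right) = \frac{11837493}{110290}$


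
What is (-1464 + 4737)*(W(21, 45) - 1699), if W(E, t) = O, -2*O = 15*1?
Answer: -11170749/2 ≈ -5.5854e+6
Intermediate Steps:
O = -15/2 ≈ -7.5000
W(E, t) = -15/2
(-1464 + 4737)*(W(21, 45) - 1699) = (-1464 + 4737)*(-15/2 - 1699) = 3273*(-3413/2) = -11170749/2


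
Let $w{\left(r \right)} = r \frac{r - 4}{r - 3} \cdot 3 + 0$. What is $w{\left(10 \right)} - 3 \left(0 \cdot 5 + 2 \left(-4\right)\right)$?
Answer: $\frac{348}{7} \approx 49.714$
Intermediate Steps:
$w{\left(r \right)} = \frac{3 r \left(-4 + r\right)}{-3 + r}$ ($w{\left(r \right)} = r \frac{-4 + r}{-3 + r} 3 + 0 = r \frac{3 \left(-4 + r\right)}{-3 + r} + 0 = \frac{3 r \left(-4 + r\right)}{-3 + r} + 0 = \frac{3 r \left(-4 + r\right)}{-3 + r}$)
$w{\left(10 \right)} - 3 \left(0 \cdot 5 + 2 \left(-4\right)\right) = 3 \cdot 10 \frac{1}{-3 + 10} \left(-4 + 10\right) - 3 \left(0 \cdot 5 + 2 \left(-4\right)\right) = 3 \cdot 10 \cdot \frac{1}{7} \cdot 6 - 3 \left(0 - 8\right) = 3 \cdot 10 \cdot \frac{1}{7} \cdot 6 - -24 = \frac{180}{7} + 24 = \frac{348}{7}$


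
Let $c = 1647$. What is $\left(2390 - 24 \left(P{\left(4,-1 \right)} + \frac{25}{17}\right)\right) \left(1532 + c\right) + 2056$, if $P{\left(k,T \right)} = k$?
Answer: $7182482$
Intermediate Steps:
$\left(2390 - 24 \left(P{\left(4,-1 \right)} + \frac{25}{17}\right)\right) \left(1532 + c\right) + 2056 = \left(2390 - 24 \left(4 + \frac{25}{17}\right)\right) \left(1532 + 1647\right) + 2056 = \left(2390 - 24 \left(4 + 25 \cdot \frac{1}{17}\right)\right) 3179 + 2056 = \left(2390 - 24 \left(4 + \frac{25}{17}\right)\right) 3179 + 2056 = \left(2390 - \frac{2232}{17}\right) 3179 + 2056 = \frac{38398}{17} \cdot 3179 + 2056 = 7180426 + 2056 = 7182482$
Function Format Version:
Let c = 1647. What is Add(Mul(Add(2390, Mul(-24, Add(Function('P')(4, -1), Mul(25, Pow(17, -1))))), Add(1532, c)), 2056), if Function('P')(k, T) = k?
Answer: 7182482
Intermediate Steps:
Add(Mul(Add(2390, Mul(-24, Add(Function('P')(4, -1), Mul(25, Pow(17, -1))))), Add(1532, c)), 2056) = Add(Mul(Add(2390, Mul(-24, Add(4, Mul(25, Pow(17, -1))))), Add(1532, 1647)), 2056) = Add(Mul(Add(2390, Mul(-24, Add(4, Mul(25, Rational(1, 17))))), 3179), 2056) = Add(Mul(Add(2390, Mul(-24, Add(4, Rational(25, 17)))), 3179), 2056) = Add(Mul(Add(2390, Mul(-24, Rational(93, 17))), 3179), 2056) = Add(Mul(Add(2390, Rational(-2232, 17)), 3179), 2056) = Add(Mul(Rational(38398, 17), 3179), 2056) = Add(7180426, 2056) = 7182482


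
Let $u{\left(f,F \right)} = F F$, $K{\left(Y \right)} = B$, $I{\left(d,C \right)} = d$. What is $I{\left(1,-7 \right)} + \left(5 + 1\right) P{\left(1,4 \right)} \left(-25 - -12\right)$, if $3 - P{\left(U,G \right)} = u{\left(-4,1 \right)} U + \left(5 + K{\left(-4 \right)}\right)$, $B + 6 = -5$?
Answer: $-623$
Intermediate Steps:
$B = -11$ ($B = -6 - 5 = -11$)
$K{\left(Y \right)} = -11$
$u{\left(f,F \right)} = F^{2}$
$P{\left(U,G \right)} = 9 - U$ ($P{\left(U,G \right)} = 3 - \left(1^{2} U + \left(5 - 11\right)\right) = 3 - \left(1 U - 6\right) = 3 - \left(U - 6\right) = 3 - \left(-6 + U\right) = 9 - U$)
$I{\left(1,-7 \right)} + \left(5 + 1\right) P{\left(1,4 \right)} \left(-25 - -12\right) = 1 + \left(5 + 1\right) \left(9 - 1\right) \left(-25 - -12\right) = 1 + 6 \left(9 - 1\right) \left(-25 + 12\right) = 1 + 6 \cdot 8 \left(-13\right) = 1 + 48 \left(-13\right) = 1 - 624 = -623$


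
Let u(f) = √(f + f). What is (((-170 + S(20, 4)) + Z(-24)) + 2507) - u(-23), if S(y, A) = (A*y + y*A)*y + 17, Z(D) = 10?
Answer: 5564 - I*√46 ≈ 5564.0 - 6.7823*I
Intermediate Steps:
S(y, A) = 17 + 2*A*y² (S(y, A) = (A*y + A*y)*y + 17 = (2*A*y)*y + 17 = 2*A*y² + 17 = 17 + 2*A*y²)
u(f) = √2*√f (u(f) = √(2*f) = √2*√f)
(((-170 + S(20, 4)) + Z(-24)) + 2507) - u(-23) = (((-170 + (17 + 2*4*20²)) + 10) + 2507) - √2*√(-23) = (((-170 + (17 + 2*4*400)) + 10) + 2507) - √2*I*√23 = (((-170 + (17 + 3200)) + 10) + 2507) - I*√46 = (((-170 + 3217) + 10) + 2507) - I*√46 = ((3047 + 10) + 2507) - I*√46 = (3057 + 2507) - I*√46 = 5564 - I*√46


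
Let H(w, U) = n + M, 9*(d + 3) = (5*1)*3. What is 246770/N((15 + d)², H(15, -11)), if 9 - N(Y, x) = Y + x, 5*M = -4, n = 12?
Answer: -5552325/4252 ≈ -1305.8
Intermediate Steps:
M = -⅘ (M = (⅕)*(-4) = -⅘ ≈ -0.80000)
d = -4/3 (d = -3 + ((5*1)*3)/9 = -3 + (5*3)/9 = -3 + (⅑)*15 = -3 + 5/3 = -4/3 ≈ -1.3333)
H(w, U) = 56/5 (H(w, U) = 12 - ⅘ = 56/5)
N(Y, x) = 9 - Y - x (N(Y, x) = 9 - (Y + x) = 9 + (-Y - x) = 9 - Y - x)
246770/N((15 + d)², H(15, -11)) = 246770/(9 - (15 - 4/3)² - 1*56/5) = 246770/(9 - (41/3)² - 56/5) = 246770/(9 - 1*1681/9 - 56/5) = 246770/(9 - 1681/9 - 56/5) = 246770/(-8504/45) = 246770*(-45/8504) = -5552325/4252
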